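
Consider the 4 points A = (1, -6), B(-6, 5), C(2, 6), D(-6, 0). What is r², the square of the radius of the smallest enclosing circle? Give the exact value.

By Welzl's lemma the MEC is supported by two points (diametrically opposite) or three points (on a circumcircle).
The minimum enclosing circle is determined by three boundary points: A, B, C.
Their circumcentre is (-51/38, 9/38) with r² = 32045/722.
The farthest remaining point D is at distance² 15705/722 ≤ 32045/722.

32045/722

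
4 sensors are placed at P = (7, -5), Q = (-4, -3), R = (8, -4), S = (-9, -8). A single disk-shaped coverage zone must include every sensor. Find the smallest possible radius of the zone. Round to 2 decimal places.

8.73

A smallest enclosing disk is always determined by at most three of the input points on its boundary.
The farthest pair is R–S with squared distance 305. The circle on this segment as diameter has centre (-0.5, -6) and r² = 305/4 = 76.25.
Check P: distance² to centre = 57.25 ≤ 76.25, so it lies inside.
All remaining points lie in this disk, and no smaller disk contains both endpoints, so this is the minimum enclosing circle.
r = √(76.25) ≈ 8.73.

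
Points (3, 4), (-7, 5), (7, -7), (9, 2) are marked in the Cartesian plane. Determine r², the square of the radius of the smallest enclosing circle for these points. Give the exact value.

15317/180

The minimum enclosing circle is determined by three boundary points: (-7, 5), (7, -7), (9, 2).
Their circumcentre is (0.2, -23/30) with r² = 15317/180.
The farthest remaining point (3, 4) is at distance² 5501/180 ≤ 15317/180.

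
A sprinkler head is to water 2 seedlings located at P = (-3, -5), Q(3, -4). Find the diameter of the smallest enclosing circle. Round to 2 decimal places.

The smallest circle enclosing two points has them as diameter endpoints.
Centre = midpoint = (0, -4.5); r² = |PQ|²/4 = 37/4 = 9.25.
Diameter = 2r = 2√(9.25) ≈ 6.08.

6.08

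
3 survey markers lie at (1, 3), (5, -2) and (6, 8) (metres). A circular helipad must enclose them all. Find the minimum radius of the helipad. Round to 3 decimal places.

Call the three points A, B, C in the order given.
Side lengths²: AB² = 41, AC² = 50, BC² = 101.
Since BC² = 101 ≥ 50 + 41 = 91, the angle opposite BC is not acute, so the smallest enclosing circle has BC as diameter.
Centre = midpoint of BC = (5.5, 3), r² = 101/4 = 25.25.
r = √(25.25) ≈ 5.025.

5.025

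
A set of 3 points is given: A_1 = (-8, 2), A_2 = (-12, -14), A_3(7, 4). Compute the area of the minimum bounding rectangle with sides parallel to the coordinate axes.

x ranges over [-12, 7], width 19.
y ranges over [-14, 4], height 18.
Area = 19 × 18 = 342.

342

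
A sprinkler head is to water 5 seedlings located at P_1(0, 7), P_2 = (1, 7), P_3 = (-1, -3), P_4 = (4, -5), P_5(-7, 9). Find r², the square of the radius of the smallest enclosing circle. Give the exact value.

A smallest enclosing disk is always determined by at most three of the input points on its boundary.
The farthest pair is P_4–P_5 with squared distance 317. The circle on this segment as diameter has centre (-1.5, 2) and r² = 317/4 = 79.25.
Check P_1: distance² to centre = 27.25 ≤ 79.25, so it lies inside.
All remaining points lie in this disk, and no smaller disk contains both endpoints, so this is the minimum enclosing circle.

79.25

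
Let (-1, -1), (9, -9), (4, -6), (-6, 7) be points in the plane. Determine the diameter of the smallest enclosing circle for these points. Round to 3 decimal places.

21.932

The farthest pair is (9, -9)–(-6, 7) with squared distance 481. The circle on this segment as diameter has centre (1.5, -1) and r² = 481/4 = 120.25.
Check (-1, -1): distance² to centre = 6.25 ≤ 120.25, so it lies inside.
All remaining points lie in this disk, and no smaller disk contains both endpoints, so this is the minimum enclosing circle.
Diameter = 2r = 2√(120.25) ≈ 21.932.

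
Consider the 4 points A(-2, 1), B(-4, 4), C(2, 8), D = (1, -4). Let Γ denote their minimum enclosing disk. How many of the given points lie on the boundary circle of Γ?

2

The minimum enclosing circle of a finite set is fixed by two of the points (as a diameter) or three (as a circumcircle).
The farthest pair is C–D with squared distance 145. The circle on this segment as diameter has centre (1.5, 2) and r² = 145/4 = 36.25.
Check A: distance² to centre = 13.25 ≤ 36.25, so it lies inside.
All remaining points lie in this disk, and no smaller disk contains both endpoints, so this is the minimum enclosing circle.
The points at distance exactly r from the centre are C, D — 2 points.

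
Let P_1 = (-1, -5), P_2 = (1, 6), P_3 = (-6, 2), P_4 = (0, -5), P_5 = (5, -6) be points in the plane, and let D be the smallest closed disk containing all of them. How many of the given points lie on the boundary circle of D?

By Welzl's lemma the MEC is supported by two points (diametrically opposite) or three points (on a circumcircle).
The minimum enclosing circle is determined by three boundary points: P_2, P_3, P_5.
Their circumcentre is (0.3, -0.9) with r² = 48.1.
The farthest remaining point P_1 is at distance² 18.5 ≤ 48.1.
The points at distance exactly r from the centre are P_2, P_3, P_5 — 3 points.

3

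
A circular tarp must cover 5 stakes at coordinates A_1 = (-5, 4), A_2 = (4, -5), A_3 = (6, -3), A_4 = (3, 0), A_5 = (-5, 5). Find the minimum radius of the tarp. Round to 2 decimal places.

By Welzl's lemma the MEC is supported by two points (diametrically opposite) or three points (on a circumcircle).
The minimum enclosing circle is determined by three boundary points: A_2, A_3, A_5.
Their circumcentre is (11/38, 27/38) with r² = 33485/722.
The farthest remaining point A_1 is at distance² 28013/722 ≤ 33485/722.
r = √(33485/722) ≈ 6.81.

6.81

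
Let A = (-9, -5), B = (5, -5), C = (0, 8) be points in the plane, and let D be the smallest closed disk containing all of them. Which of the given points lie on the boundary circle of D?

Side lengths²: AB² = 196, AC² = 250, BC² = 194.
Since AC² = 250 < 196 + 194 = 390, the triangle is acute, so the smallest enclosing circle is the circumcircle.
Circumcentre = (-2, -3/13), r² = 12125/169.
The points at distance exactly r from the centre are A, B, C — 3 points.

A, B, C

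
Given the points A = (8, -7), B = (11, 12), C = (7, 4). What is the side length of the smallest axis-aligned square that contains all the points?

19

The bounding box has width 4 and height 19.
An axis-aligned square enclosing the set must have side ≥ max(width, height).
So the minimum side is max(4, 19) = 19.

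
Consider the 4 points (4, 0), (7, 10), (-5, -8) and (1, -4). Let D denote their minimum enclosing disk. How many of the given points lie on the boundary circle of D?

A smallest enclosing disk is always determined by at most three of the input points on its boundary.
The farthest pair is (7, 10)–(-5, -8) with squared distance 468. The circle on this segment as diameter has centre (1, 1) and r² = 468/4 = 117.
Check (4, 0): distance² to centre = 10 ≤ 117, so it lies inside.
All remaining points lie in this disk, and no smaller disk contains both endpoints, so this is the minimum enclosing circle.
The points at distance exactly r from the centre are (7, 10), (-5, -8) — 2 points.

2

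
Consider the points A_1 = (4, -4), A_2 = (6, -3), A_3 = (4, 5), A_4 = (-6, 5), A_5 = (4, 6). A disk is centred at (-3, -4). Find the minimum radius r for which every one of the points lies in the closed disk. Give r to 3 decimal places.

12.207

The required radius is the distance from (-3, -4) to the farthest point.
Squared distances: 49, 82, 130, 90, 149.
Maximum is 149, attained at A_5.
r = √149 ≈ 12.207.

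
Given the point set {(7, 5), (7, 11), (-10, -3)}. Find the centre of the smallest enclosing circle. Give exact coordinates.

Call the three points A, B, C in the order given.
Side lengths²: AB² = 36, AC² = 353, BC² = 485.
Since BC² = 485 ≥ 353 + 36 = 389, the angle opposite BC is not acute, so the smallest enclosing circle has BC as diameter.
Centre = midpoint of BC = (-1.5, 4), r² = 485/4 = 121.25.
Centre = (-1.5, 4).

(-1.5, 4)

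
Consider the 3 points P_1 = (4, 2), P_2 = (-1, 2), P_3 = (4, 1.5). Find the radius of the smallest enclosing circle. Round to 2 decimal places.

Side lengths²: P_1P_2² = 25, P_1P_3² = 0.25, P_2P_3² = 25.25.
Since P_2P_3² = 25.25 ≥ 25 + 0.25 = 25.25, the angle opposite P_2P_3 is not acute, so the smallest enclosing circle has P_2P_3 as diameter.
Centre = midpoint of P_2P_3 = (1.5, 1.75), r² = 25.25/4 = 6.3125.
r = √(6.3125) ≈ 2.51.

2.51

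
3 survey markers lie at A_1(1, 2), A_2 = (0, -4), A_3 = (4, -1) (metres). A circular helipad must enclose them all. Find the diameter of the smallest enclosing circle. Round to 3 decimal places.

Side lengths²: A_1A_2² = 37, A_1A_3² = 18, A_2A_3² = 25.
Since A_1A_2² = 37 < 25 + 18 = 43, the triangle is acute, so the smallest enclosing circle is the circumcircle.
Circumcentre = (13/14, -15/14), r² = 925/98.
Diameter = 2r = 2√(925/98) ≈ 6.145.

6.145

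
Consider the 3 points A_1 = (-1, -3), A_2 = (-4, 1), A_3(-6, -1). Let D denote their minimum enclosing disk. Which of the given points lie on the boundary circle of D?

A_1, A_2, A_3

Side lengths²: A_1A_2² = 25, A_1A_3² = 29, A_2A_3² = 8.
Since A_1A_3² = 29 < 25 + 8 = 33, the triangle is acute, so the smallest enclosing circle is the circumcircle.
Circumcentre = (-47/14, -23/14), r² = 725/98.
The points at distance exactly r from the centre are A_1, A_2, A_3 — 3 points.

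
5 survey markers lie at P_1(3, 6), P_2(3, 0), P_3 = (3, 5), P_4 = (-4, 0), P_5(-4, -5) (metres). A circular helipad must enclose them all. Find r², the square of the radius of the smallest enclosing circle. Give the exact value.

42.5

A smallest enclosing disk is always determined by at most three of the input points on its boundary.
The farthest pair is P_1–P_5 with squared distance 170. The circle on this segment as diameter has centre (-0.5, 0.5) and r² = 170/4 = 42.5.
Check P_2: distance² to centre = 12.5 ≤ 42.5, so it lies inside.
All remaining points lie in this disk, and no smaller disk contains both endpoints, so this is the minimum enclosing circle.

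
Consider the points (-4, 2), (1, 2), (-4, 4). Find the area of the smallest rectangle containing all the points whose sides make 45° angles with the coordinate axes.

17.5

In coordinates u = x + y, v = x − y the rectangle is axis-aligned; the map (x,y)→(u,v) scales areas by 2.
u-values: -2, 3, 0; range = 3 − (-2) = 5.
v-values: -6, -1, -8; range = -1 − (-8) = 7.
Area = (5 × 7) / 2 = 17.5.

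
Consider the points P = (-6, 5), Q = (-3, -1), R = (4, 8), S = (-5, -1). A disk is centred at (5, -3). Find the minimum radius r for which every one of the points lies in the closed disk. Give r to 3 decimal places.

The required radius is the distance from (5, -3) to the farthest point.
Squared distances: 185, 68, 122, 104.
Maximum is 185, attained at P.
r = √185 ≈ 13.601.

13.601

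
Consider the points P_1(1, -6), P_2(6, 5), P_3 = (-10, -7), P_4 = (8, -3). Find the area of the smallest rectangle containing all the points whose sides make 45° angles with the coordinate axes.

196

In coordinates u = x + y, v = x − y the rectangle is axis-aligned; the map (x,y)→(u,v) scales areas by 2.
u-values: -5, 11, -17, 5; range = 11 − (-17) = 28.
v-values: 7, 1, -3, 11; range = 11 − (-3) = 14.
Area = (28 × 14) / 2 = 196.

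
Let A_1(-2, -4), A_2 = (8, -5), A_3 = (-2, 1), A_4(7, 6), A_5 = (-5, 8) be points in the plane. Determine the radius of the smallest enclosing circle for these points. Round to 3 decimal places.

9.192

A smallest enclosing disk is always determined by at most three of the input points on its boundary.
The farthest pair is A_2–A_5 with squared distance 338. The circle on this segment as diameter has centre (1.5, 1.5) and r² = 338/4 = 84.5.
Check A_1: distance² to centre = 42.5 ≤ 84.5, so it lies inside.
All remaining points lie in this disk, and no smaller disk contains both endpoints, so this is the minimum enclosing circle.
r = √(84.5) ≈ 9.192.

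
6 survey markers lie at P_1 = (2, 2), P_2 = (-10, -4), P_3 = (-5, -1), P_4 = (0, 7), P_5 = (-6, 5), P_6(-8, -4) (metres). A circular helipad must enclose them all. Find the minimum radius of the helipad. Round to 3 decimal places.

7.433

The minimum enclosing circle of a finite set is fixed by two of the points (as a diameter) or three (as a circumcircle).
The farthest pair is P_2–P_4 with squared distance 221. The circle on this segment as diameter has centre (-5, 1.5) and r² = 221/4 = 55.25.
Check P_1: distance² to centre = 49.25 ≤ 55.25, so it lies inside.
All remaining points lie in this disk, and no smaller disk contains both endpoints, so this is the minimum enclosing circle.
r = √(55.25) ≈ 7.433.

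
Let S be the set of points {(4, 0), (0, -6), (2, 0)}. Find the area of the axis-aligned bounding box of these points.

24

x ranges over [0, 4], width 4.
y ranges over [-6, 0], height 6.
Area = 4 × 6 = 24.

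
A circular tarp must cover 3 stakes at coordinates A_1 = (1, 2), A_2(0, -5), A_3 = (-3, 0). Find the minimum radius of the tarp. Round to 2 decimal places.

3.55

Side lengths²: A_1A_2² = 50, A_1A_3² = 20, A_2A_3² = 34.
Since A_1A_2² = 50 < 34 + 20 = 54, the triangle is acute, so the smallest enclosing circle is the circumcircle.
Circumcentre = (3/13, -19/13), r² = 2125/169.
r = √(2125/169) ≈ 3.55.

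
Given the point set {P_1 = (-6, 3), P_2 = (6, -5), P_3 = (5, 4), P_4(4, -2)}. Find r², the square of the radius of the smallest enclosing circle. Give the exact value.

52

By Welzl's lemma the MEC is supported by two points (diametrically opposite) or three points (on a circumcircle).
The farthest pair is P_1–P_2 with squared distance 208. The circle on this segment as diameter has centre (0, -1) and r² = 208/4 = 52.
Check P_3: distance² to centre = 50 ≤ 52, so it lies inside.
All remaining points lie in this disk, and no smaller disk contains both endpoints, so this is the minimum enclosing circle.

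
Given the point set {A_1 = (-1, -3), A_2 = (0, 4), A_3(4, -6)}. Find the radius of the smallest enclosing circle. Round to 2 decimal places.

5.39

Side lengths²: A_1A_2² = 50, A_1A_3² = 34, A_2A_3² = 116.
Since A_2A_3² = 116 ≥ 50 + 34 = 84, the angle opposite A_2A_3 is not acute, so the smallest enclosing circle has A_2A_3 as diameter.
Centre = midpoint of A_2A_3 = (2, -1), r² = 116/4 = 29.
r = √29 ≈ 5.39.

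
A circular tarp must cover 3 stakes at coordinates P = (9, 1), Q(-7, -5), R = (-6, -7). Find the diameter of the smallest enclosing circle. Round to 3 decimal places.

Side lengths²: PQ² = 292, PR² = 289, QR² = 5.
Since PQ² = 292 < 289 + 5 = 294, the triangle is acute, so the smallest enclosing circle is the circumcircle.
Circumcentre = (41/38, -42/19), r² = 105485/1444.
Diameter = 2r = 2√(105485/1444) ≈ 17.094.

17.094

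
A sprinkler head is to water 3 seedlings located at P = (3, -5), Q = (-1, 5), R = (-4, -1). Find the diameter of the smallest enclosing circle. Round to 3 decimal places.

10.770

Side lengths²: PQ² = 116, PR² = 65, QR² = 45.
Since PQ² = 116 ≥ 65 + 45 = 110, the angle opposite PQ is not acute, so the smallest enclosing circle has PQ as diameter.
Centre = midpoint of PQ = (1, 0), r² = 116/4 = 29.
Diameter = 2r = 2√29 ≈ 10.770.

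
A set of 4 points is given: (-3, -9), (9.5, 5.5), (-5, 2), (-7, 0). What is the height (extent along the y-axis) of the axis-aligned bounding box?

max y = 5.5, min y = -9, so height = 14.5.

14.5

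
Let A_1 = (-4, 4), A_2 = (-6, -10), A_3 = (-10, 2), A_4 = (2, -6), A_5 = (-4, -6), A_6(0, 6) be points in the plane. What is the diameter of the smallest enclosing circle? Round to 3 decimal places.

17.088

A smallest enclosing disk is always determined by at most three of the input points on its boundary.
The farthest pair is A_2–A_6 with squared distance 292. The circle on this segment as diameter has centre (-3, -2) and r² = 292/4 = 73.
Check A_1: distance² to centre = 37 ≤ 73, so it lies inside.
All remaining points lie in this disk, and no smaller disk contains both endpoints, so this is the minimum enclosing circle.
Diameter = 2r = 2√73 ≈ 17.088.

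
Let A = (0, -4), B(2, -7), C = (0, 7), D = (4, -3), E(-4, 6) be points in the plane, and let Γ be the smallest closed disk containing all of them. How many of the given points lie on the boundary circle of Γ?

3

A smallest enclosing disk is always determined by at most three of the input points on its boundary.
The minimum enclosing circle is determined by three boundary points: B, C, E.
Their circumcentre is (-19/58, -11/58) with r² = 87125/1682.
The farthest remaining point D is at distance² 44785/1682 ≤ 87125/1682.
The points at distance exactly r from the centre are B, C, E — 3 points.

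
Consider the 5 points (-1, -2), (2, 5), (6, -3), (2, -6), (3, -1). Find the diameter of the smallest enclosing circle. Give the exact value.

By Welzl's lemma the MEC is supported by two points (diametrically opposite) or three points (on a circumcircle).
The farthest pair is (2, 5)–(2, -6) with squared distance 121. The circle on this segment as diameter has centre (2, -0.5) and r² = 121/4 = 30.25.
Check (-1, -2): distance² to centre = 11.25 ≤ 30.25, so it lies inside.
All remaining points lie in this disk, and no smaller disk contains both endpoints, so this is the minimum enclosing circle.
Diameter = 2r = 2√(30.25) = 11.

11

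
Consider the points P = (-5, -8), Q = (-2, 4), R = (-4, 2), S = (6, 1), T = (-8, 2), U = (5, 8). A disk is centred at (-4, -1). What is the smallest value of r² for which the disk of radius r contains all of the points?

162

The required radius is the distance from (-4, -1) to the farthest point.
Squared distances: 50, 29, 9, 104, 25, 162.
Maximum is 162, attained at U.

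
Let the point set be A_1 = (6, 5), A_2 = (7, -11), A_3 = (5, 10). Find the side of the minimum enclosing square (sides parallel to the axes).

21

The bounding box has width 2 and height 21.
An axis-aligned square enclosing the set must have side ≥ max(width, height).
So the minimum side is max(2, 21) = 21.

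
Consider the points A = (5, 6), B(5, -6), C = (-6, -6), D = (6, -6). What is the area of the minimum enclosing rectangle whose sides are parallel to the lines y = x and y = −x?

149.5

In coordinates u = x + y, v = x − y the rectangle is axis-aligned; the map (x,y)→(u,v) scales areas by 2.
u-values: 11, -1, -12, 0; range = 11 − (-12) = 23.
v-values: -1, 11, 0, 12; range = 12 − (-1) = 13.
Area = (23 × 13) / 2 = 149.5.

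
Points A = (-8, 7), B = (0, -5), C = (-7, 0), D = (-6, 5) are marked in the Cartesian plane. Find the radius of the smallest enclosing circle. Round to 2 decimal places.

A smallest enclosing disk is always determined by at most three of the input points on its boundary.
The farthest pair is A–B with squared distance 208. The circle on this segment as diameter has centre (-4, 1) and r² = 208/4 = 52.
Check C: distance² to centre = 10 ≤ 52, so it lies inside.
All remaining points lie in this disk, and no smaller disk contains both endpoints, so this is the minimum enclosing circle.
r = √52 ≈ 7.21.

7.21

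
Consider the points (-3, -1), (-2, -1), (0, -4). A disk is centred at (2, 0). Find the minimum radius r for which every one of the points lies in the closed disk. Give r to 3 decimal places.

The required radius is the distance from (2, 0) to the farthest point.
Squared distances: 26, 17, 20.
Maximum is 26, attained at (-3, -1).
r = √26 ≈ 5.099.

5.099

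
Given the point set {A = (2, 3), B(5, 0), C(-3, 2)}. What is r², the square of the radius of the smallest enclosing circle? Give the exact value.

17

Side lengths²: AB² = 18, AC² = 26, BC² = 68.
Since BC² = 68 ≥ 26 + 18 = 44, the angle opposite BC is not acute, so the smallest enclosing circle has BC as diameter.
Centre = midpoint of BC = (1, 1), r² = 68/4 = 17.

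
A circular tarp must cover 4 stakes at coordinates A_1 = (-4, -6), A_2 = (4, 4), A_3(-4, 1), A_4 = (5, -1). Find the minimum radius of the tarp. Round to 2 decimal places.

6.40

By Welzl's lemma the MEC is supported by two points (diametrically opposite) or three points (on a circumcircle).
The farthest pair is A_1–A_2 with squared distance 164. The circle on this segment as diameter has centre (0, -1) and r² = 164/4 = 41.
Check A_3: distance² to centre = 20 ≤ 41, so it lies inside.
All remaining points lie in this disk, and no smaller disk contains both endpoints, so this is the minimum enclosing circle.
r = √41 ≈ 6.40.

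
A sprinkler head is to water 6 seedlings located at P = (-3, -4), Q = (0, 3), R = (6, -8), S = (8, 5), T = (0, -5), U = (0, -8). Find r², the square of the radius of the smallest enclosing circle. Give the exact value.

58.25

The minimum enclosing circle of a finite set is fixed by two of the points (as a diameter) or three (as a circumcircle).
The farthest pair is S–U with squared distance 233. The circle on this segment as diameter has centre (4, -1.5) and r² = 233/4 = 58.25.
Check P: distance² to centre = 55.25 ≤ 58.25, so it lies inside.
All remaining points lie in this disk, and no smaller disk contains both endpoints, so this is the minimum enclosing circle.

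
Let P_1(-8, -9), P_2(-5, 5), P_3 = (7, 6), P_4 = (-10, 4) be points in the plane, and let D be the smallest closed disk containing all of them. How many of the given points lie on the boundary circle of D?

By Welzl's lemma the MEC is supported by two points (diametrically opposite) or three points (on a circumcircle).
The minimum enclosing circle is determined by three boundary points: P_1, P_3, P_4.
Their circumcentre is (-23/30, -37/30) with r² = 50689/450.
The farthest remaining point P_2 is at distance² 25549/450 ≤ 50689/450.
The points at distance exactly r from the centre are P_1, P_3, P_4 — 3 points.

3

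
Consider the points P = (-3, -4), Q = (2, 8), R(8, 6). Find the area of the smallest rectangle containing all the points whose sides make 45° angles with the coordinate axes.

84

In coordinates u = x + y, v = x − y the rectangle is axis-aligned; the map (x,y)→(u,v) scales areas by 2.
u-values: -7, 10, 14; range = 14 − (-7) = 21.
v-values: 1, -6, 2; range = 2 − (-6) = 8.
Area = (21 × 8) / 2 = 84.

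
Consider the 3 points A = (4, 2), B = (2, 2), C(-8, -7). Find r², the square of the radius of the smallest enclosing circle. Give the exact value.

Side lengths²: AB² = 4, AC² = 225, BC² = 181.
Since AC² = 225 ≥ 181 + 4 = 185, the angle opposite AC is not acute, so the smallest enclosing circle has AC as diameter.
Centre = midpoint of AC = (-2, -2.5), r² = 225/4 = 56.25.

56.25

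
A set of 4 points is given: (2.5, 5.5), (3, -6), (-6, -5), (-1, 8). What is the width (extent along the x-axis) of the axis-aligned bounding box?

9

max x = 3, min x = -6, so width = 9.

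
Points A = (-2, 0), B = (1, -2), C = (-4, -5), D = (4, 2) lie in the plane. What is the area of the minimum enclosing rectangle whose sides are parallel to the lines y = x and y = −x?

In coordinates u = x + y, v = x − y the rectangle is axis-aligned; the map (x,y)→(u,v) scales areas by 2.
u-values: -2, -1, -9, 6; range = 6 − (-9) = 15.
v-values: -2, 3, 1, 2; range = 3 − (-2) = 5.
Area = (15 × 5) / 2 = 37.5.

37.5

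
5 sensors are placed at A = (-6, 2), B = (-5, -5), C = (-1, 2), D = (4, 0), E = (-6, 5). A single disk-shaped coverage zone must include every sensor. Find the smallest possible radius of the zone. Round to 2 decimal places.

By Welzl's lemma the MEC is supported by two points (diametrically opposite) or three points (on a circumcircle).
The minimum enclosing circle is determined by three boundary points: B, D, E.
Their circumcentre is (-79/38, 13/38) with r² = 26765/722.
The farthest remaining point A is at distance² 13085/722 ≤ 26765/722.
r = √(26765/722) ≈ 6.09.

6.09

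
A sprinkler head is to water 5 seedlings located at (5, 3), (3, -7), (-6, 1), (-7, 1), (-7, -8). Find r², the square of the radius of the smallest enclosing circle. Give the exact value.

By Welzl's lemma the MEC is supported by two points (diametrically opposite) or three points (on a circumcircle).
The farthest pair is (5, 3)–(-7, -8) with squared distance 265. The circle on this segment as diameter has centre (-1, -2.5) and r² = 265/4 = 66.25.
Check (3, -7): distance² to centre = 36.25 ≤ 66.25, so it lies inside.
All remaining points lie in this disk, and no smaller disk contains both endpoints, so this is the minimum enclosing circle.

66.25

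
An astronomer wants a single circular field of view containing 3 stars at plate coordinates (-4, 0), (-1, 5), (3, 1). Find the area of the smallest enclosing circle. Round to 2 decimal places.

Call the three points A, B, C in the order given.
Side lengths²: AB² = 34, AC² = 50, BC² = 32.
Since AC² = 50 < 34 + 32 = 66, the triangle is acute, so the smallest enclosing circle is the circumcircle.
Circumcentre = (-0.625, 1.375), r² = 13.28125.
Area = π·r² = π·13.28125 ≈ 41.72.

41.72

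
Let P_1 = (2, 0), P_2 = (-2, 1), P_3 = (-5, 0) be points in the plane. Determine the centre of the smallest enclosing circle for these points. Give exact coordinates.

Side lengths²: P_1P_2² = 17, P_1P_3² = 49, P_2P_3² = 10.
Since P_1P_3² = 49 ≥ 17 + 10 = 27, the angle opposite P_1P_3 is not acute, so the smallest enclosing circle has P_1P_3 as diameter.
Centre = midpoint of P_1P_3 = (-1.5, 0), r² = 49/4 = 12.25.
Centre = (-1.5, 0).

(-1.5, 0)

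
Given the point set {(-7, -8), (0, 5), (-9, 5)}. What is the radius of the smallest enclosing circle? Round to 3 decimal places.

7.469

Call the three points A, B, C in the order given.
Side lengths²: AB² = 218, AC² = 173, BC² = 81.
Since AB² = 218 < 173 + 81 = 254, the triangle is acute, so the smallest enclosing circle is the circumcircle.
Circumcentre = (-4.5, -25/26), r² = 18857/338.
r = √(18857/338) ≈ 7.469.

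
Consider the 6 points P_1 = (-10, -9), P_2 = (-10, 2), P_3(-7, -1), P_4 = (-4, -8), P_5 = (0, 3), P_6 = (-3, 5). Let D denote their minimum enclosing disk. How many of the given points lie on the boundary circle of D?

3

The minimum enclosing circle is determined by three boundary points: P_1, P_5, P_6.
Their circumcentre is (-5.75, -2.375) with r² = 61.953125.
The farthest remaining point P_2 is at distance² 37.203125 ≤ 61.953125.
The points at distance exactly r from the centre are P_1, P_5, P_6 — 3 points.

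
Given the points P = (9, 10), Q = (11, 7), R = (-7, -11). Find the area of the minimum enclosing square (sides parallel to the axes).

441

The bounding box has width 18 and height 21.
An axis-aligned square enclosing the set must have side ≥ max(width, height).
So the minimum side is max(18, 21) = 21.
Area = 21² = 441.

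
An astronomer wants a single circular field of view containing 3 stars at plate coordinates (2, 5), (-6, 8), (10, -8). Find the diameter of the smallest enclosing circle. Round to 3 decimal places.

22.627

Call the three points A, B, C in the order given.
Side lengths²: AB² = 73, AC² = 233, BC² = 512.
Since BC² = 512 ≥ 233 + 73 = 306, the angle opposite BC is not acute, so the smallest enclosing circle has BC as diameter.
Centre = midpoint of BC = (2, 0), r² = 512/4 = 128.
Diameter = 2r = 2√128 ≈ 22.627.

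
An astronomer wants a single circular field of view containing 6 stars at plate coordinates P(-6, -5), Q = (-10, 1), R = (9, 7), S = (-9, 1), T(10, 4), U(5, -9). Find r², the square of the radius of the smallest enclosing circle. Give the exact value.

The minimum enclosing circle is determined by three boundary points: Q, R, U.
Their circumcentre is (4/7, 17/28) with r² = 87737/784.
The farthest remaining point T is at distance² 78721/784 ≤ 87737/784.

87737/784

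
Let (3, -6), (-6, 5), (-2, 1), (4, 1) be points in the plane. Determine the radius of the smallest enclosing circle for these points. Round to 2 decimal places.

7.11

The farthest pair is (3, -6)–(-6, 5) with squared distance 202. The circle on this segment as diameter has centre (-1.5, -0.5) and r² = 202/4 = 50.5.
Check (-2, 1): distance² to centre = 2.5 ≤ 50.5, so it lies inside.
All remaining points lie in this disk, and no smaller disk contains both endpoints, so this is the minimum enclosing circle.
r = √(50.5) ≈ 7.11.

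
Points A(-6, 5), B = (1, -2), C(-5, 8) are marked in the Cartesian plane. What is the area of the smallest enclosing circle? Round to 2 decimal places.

Side lengths²: AB² = 98, AC² = 10, BC² = 136.
Since BC² = 136 ≥ 98 + 10 = 108, the angle opposite BC is not acute, so the smallest enclosing circle has BC as diameter.
Centre = midpoint of BC = (-2, 3), r² = 136/4 = 34.
Area = π·r² = π·34 ≈ 106.81.

106.81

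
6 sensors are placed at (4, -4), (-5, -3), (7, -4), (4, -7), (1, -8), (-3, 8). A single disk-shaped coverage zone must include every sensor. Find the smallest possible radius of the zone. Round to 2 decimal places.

By Welzl's lemma the MEC is supported by two points (diametrically opposite) or three points (on a circumcircle).
The minimum enclosing circle is determined by three boundary points: (4, -7), (1, -8), (-3, 8).
Their circumcentre is (-1/13, 3/13) with r² = 11645/169.
The farthest remaining point (7, -4) is at distance² 11489/169 ≤ 11645/169.
r = √(11645/169) ≈ 8.30.

8.30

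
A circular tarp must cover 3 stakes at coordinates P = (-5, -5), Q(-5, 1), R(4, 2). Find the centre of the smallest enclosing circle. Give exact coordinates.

(-0.5, -1.5)

Side lengths²: PQ² = 36, PR² = 130, QR² = 82.
Since PR² = 130 ≥ 82 + 36 = 118, the angle opposite PR is not acute, so the smallest enclosing circle has PR as diameter.
Centre = midpoint of PR = (-0.5, -1.5), r² = 130/4 = 32.5.
Centre = (-0.5, -1.5).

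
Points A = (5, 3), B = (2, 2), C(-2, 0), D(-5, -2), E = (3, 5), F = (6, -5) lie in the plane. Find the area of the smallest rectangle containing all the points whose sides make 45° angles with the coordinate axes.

105

In coordinates u = x + y, v = x − y the rectangle is axis-aligned; the map (x,y)→(u,v) scales areas by 2.
u-values: 8, 4, -2, -7, 8, 1; range = 8 − (-7) = 15.
v-values: 2, 0, -2, -3, -2, 11; range = 11 − (-3) = 14.
Area = (15 × 14) / 2 = 105.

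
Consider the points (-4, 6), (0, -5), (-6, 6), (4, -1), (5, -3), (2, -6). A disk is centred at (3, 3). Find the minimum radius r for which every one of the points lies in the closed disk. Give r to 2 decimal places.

The required radius is the distance from (3, 3) to the farthest point.
Squared distances: 58, 73, 90, 17, 40, 82.
Maximum is 90, attained at (-6, 6).
r = √90 ≈ 9.49.

9.49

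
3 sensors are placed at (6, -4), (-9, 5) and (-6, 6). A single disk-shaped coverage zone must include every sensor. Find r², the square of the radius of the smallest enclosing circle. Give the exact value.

Call the three points A, B, C in the order given.
Side lengths²: AB² = 306, AC² = 244, BC² = 10.
Since AB² = 306 ≥ 244 + 10 = 254, the angle opposite AB is not acute, so the smallest enclosing circle has AB as diameter.
Centre = midpoint of AB = (-1.5, 0.5), r² = 306/4 = 76.5.

76.5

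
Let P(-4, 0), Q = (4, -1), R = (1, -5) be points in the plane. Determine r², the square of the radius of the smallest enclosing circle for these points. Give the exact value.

1625/98

Side lengths²: PQ² = 65, PR² = 50, QR² = 25.
Since PQ² = 65 < 50 + 25 = 75, the triangle is acute, so the smallest enclosing circle is the circumcircle.
Circumcentre = (-1/14, -15/14), r² = 1625/98.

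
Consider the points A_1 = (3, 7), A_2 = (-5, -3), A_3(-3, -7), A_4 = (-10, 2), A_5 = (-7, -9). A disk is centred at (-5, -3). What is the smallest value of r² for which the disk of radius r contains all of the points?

The required radius is the distance from (-5, -3) to the farthest point.
Squared distances: 164, 0, 20, 50, 40.
Maximum is 164, attained at A_1.

164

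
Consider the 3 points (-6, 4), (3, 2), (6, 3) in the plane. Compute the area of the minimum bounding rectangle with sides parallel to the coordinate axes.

24

x ranges over [-6, 6], width 12.
y ranges over [2, 4], height 2.
Area = 12 × 2 = 24.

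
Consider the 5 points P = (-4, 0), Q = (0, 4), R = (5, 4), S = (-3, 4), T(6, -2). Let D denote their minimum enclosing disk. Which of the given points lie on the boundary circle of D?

The minimum enclosing circle of a finite set is fixed by two of the points (as a diameter) or three (as a circumcircle).
The minimum enclosing circle is determined by three boundary points: P, S, T.
Their circumcentre is (19/14, 11/14) with r² = 2873/98.
The farthest remaining point R is at distance² 2313/98 ≤ 2873/98.
The points at distance exactly r from the centre are P, S, T — 3 points.

P, S, T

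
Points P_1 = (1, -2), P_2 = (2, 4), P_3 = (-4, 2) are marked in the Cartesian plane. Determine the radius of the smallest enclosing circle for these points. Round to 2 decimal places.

3.62

Side lengths²: P_1P_2² = 37, P_1P_3² = 41, P_2P_3² = 40.
Since P_1P_3² = 41 < 40 + 37 = 77, the triangle is acute, so the smallest enclosing circle is the circumcircle.
Circumcentre = (-15/34, 45/34), r² = 7585/578.
r = √(7585/578) ≈ 3.62.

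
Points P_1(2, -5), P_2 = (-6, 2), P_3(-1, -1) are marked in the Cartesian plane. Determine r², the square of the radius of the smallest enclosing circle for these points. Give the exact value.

28.25

Side lengths²: P_1P_2² = 113, P_1P_3² = 25, P_2P_3² = 34.
Since P_1P_2² = 113 ≥ 34 + 25 = 59, the angle opposite P_1P_2 is not acute, so the smallest enclosing circle has P_1P_2 as diameter.
Centre = midpoint of P_1P_2 = (-2, -1.5), r² = 113/4 = 28.25.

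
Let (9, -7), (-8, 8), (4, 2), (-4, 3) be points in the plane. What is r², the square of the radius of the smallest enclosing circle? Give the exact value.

128.5

The farthest pair is (9, -7)–(-8, 8) with squared distance 514. The circle on this segment as diameter has centre (0.5, 0.5) and r² = 514/4 = 128.5.
Check (4, 2): distance² to centre = 14.5 ≤ 128.5, so it lies inside.
All remaining points lie in this disk, and no smaller disk contains both endpoints, so this is the minimum enclosing circle.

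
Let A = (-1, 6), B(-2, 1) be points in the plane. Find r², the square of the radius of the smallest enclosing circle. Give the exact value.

The smallest circle enclosing two points has them as diameter endpoints.
Centre = midpoint = (-1.5, 3.5); r² = |AB|²/4 = 26/4 = 6.5.

6.5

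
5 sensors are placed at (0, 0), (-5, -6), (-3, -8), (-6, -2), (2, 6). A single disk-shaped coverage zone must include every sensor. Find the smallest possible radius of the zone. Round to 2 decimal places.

The minimum enclosing circle of a finite set is fixed by two of the points (as a diameter) or three (as a circumcircle).
The farthest pair is (-3, -8)–(2, 6) with squared distance 221. The circle on this segment as diameter has centre (-0.5, -1) and r² = 221/4 = 55.25.
Check (0, 0): distance² to centre = 1.25 ≤ 55.25, so it lies inside.
All remaining points lie in this disk, and no smaller disk contains both endpoints, so this is the minimum enclosing circle.
r = √(55.25) ≈ 7.43.

7.43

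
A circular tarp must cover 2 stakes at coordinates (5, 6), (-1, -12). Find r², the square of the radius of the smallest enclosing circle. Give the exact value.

90

The smallest circle enclosing two points has them as diameter endpoints.
Centre = midpoint = (2, -3); r² = |(5, 6)−(-1, -12)|²/4 = 360/4 = 90.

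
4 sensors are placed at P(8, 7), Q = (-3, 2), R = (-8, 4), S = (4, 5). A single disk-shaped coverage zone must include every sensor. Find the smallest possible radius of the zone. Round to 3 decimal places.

A smallest enclosing disk is always determined by at most three of the input points on its boundary.
The farthest pair is P–R with squared distance 265. The circle on this segment as diameter has centre (0, 5.5) and r² = 265/4 = 66.25.
Check Q: distance² to centre = 21.25 ≤ 66.25, so it lies inside.
All remaining points lie in this disk, and no smaller disk contains both endpoints, so this is the minimum enclosing circle.
r = √(66.25) ≈ 8.139.

8.139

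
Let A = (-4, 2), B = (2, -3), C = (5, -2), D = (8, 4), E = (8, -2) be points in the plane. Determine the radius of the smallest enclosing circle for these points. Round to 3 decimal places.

The minimum enclosing circle is determined by three boundary points: A, D, E.
Their circumcentre is (7/3, 1) with r² = 370/9.
The farthest remaining point B is at distance² 145/9 ≤ 370/9.
r = √(370/9) ≈ 6.412.

6.412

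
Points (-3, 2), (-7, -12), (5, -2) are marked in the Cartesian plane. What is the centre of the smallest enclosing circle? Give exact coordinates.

(-1.9375, -5.875)

Call the three points A, B, C in the order given.
Side lengths²: AB² = 212, AC² = 80, BC² = 244.
Since BC² = 244 < 212 + 80 = 292, the triangle is acute, so the smallest enclosing circle is the circumcircle.
Circumcentre = (-1.9375, -5.875), r² = 63.14453125.
Centre = (-1.9375, -5.875).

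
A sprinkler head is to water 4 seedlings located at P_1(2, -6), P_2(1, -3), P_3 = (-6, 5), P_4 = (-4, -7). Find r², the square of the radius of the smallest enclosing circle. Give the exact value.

The minimum enclosing circle of a finite set is fixed by two of the points (as a diameter) or three (as a circumcircle).
The farthest pair is P_1–P_3 with squared distance 185. The circle on this segment as diameter has centre (-2, -0.5) and r² = 185/4 = 46.25.
Check P_2: distance² to centre = 15.25 ≤ 46.25, so it lies inside.
All remaining points lie in this disk, and no smaller disk contains both endpoints, so this is the minimum enclosing circle.

46.25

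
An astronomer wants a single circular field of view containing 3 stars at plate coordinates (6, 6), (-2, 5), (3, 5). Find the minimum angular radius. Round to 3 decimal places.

4.031

Call the three points A, B, C in the order given.
Side lengths²: AB² = 65, AC² = 10, BC² = 25.
Since AB² = 65 ≥ 25 + 10 = 35, the angle opposite AB is not acute, so the smallest enclosing circle has AB as diameter.
Centre = midpoint of AB = (2, 5.5), r² = 65/4 = 16.25.
r = √(16.25) ≈ 4.031.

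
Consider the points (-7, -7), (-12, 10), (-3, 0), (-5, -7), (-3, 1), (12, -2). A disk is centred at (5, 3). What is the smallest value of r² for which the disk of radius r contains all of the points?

338

The required radius is the distance from (5, 3) to the farthest point.
Squared distances: 244, 338, 73, 200, 68, 74.
Maximum is 338, attained at (-12, 10).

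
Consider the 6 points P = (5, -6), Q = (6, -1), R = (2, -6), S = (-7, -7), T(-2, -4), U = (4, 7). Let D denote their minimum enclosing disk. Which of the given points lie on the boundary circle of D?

S, U

The minimum enclosing circle of a finite set is fixed by two of the points (as a diameter) or three (as a circumcircle).
The farthest pair is S–U with squared distance 317. The circle on this segment as diameter has centre (-1.5, 0) and r² = 317/4 = 79.25.
Check P: distance² to centre = 78.25 ≤ 79.25, so it lies inside.
All remaining points lie in this disk, and no smaller disk contains both endpoints, so this is the minimum enclosing circle.
The points at distance exactly r from the centre are S, U — 2 points.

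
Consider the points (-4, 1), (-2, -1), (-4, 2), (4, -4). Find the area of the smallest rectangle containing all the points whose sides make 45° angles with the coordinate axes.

21

In coordinates u = x + y, v = x − y the rectangle is axis-aligned; the map (x,y)→(u,v) scales areas by 2.
u-values: -3, -3, -2, 0; range = 0 − (-3) = 3.
v-values: -5, -1, -6, 8; range = 8 − (-6) = 14.
Area = (3 × 14) / 2 = 21.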